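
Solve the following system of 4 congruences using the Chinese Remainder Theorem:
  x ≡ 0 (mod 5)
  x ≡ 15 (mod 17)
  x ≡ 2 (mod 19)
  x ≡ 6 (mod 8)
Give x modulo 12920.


Product of moduli M = 5 · 17 · 19 · 8 = 12920.
Merge one congruence at a time:
  Start: x ≡ 0 (mod 5).
  Combine with x ≡ 15 (mod 17); new modulus lcm = 85.
    Write x = 0 + 5·t and substitute into x ≡ 15 (mod 17): 5·t ≡ 15 − 0 = 15 (mod 17).
    The inverse of 5 mod 17 is 7 (since 5·7 = 35 = 2·17 + 1), so t ≡ 7·15 = 105 ≡ 3 (mod 17).
    Then x = 0 + 5·3 = 15, valid modulo lcm(5, 17) = 85: x ≡ 15 (mod 85).
  Combine with x ≡ 2 (mod 19); new modulus lcm = 1615.
    Write x = 15 + 85·t and substitute into x ≡ 2 (mod 19): 85·t ≡ 2 − 15 = -13 (mod 19).
    Reduce coefficients mod 19: 9·t ≡ 6 (mod 19).
    The inverse of 9 mod 19 is 17 (since 9·17 = 153 = 8·19 + 1), so t ≡ 17·6 = 102 ≡ 7 (mod 19).
    Then x = 15 + 85·7 = 610, valid modulo lcm(85, 19) = 1615: x ≡ 610 (mod 1615).
  Combine with x ≡ 6 (mod 8); new modulus lcm = 12920.
    Write x = 610 + 1615·t and substitute into x ≡ 6 (mod 8): 1615·t ≡ 6 − 610 = -604 (mod 8).
    Reduce coefficients mod 8: 7·t ≡ 4 (mod 8).
    The inverse of 7 mod 8 is 7 (since 7·7 = 49 = 6·8 + 1), so t ≡ 7·4 = 28 ≡ 4 (mod 8).
    Then x = 610 + 1615·4 = 7070, valid modulo lcm(1615, 8) = 12920: x ≡ 7070 (mod 12920).
Verify against each original: 7070 mod 5 = 0, 7070 mod 17 = 15, 7070 mod 19 = 2, 7070 mod 8 = 6.

x ≡ 7070 (mod 12920).


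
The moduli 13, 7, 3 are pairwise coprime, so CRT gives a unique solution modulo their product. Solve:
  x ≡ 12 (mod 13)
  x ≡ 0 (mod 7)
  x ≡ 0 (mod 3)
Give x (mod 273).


Moduli 13, 7, 3 are pairwise coprime; by CRT there is a unique solution modulo M = 13 · 7 · 3 = 273.
Solve pairwise, accumulating the modulus:
  Start with x ≡ 12 (mod 13).
  Combine with x ≡ 0 (mod 7): since gcd(13, 7) = 1, we get a unique residue mod 91.
    Write x = 12 + 13·t and substitute into x ≡ 0 (mod 7): 13·t ≡ 0 − 12 = -12 (mod 7).
    Reduce coefficients mod 7: 6·t ≡ 2 (mod 7).
    The inverse of 6 mod 7 is 6 (since 6·6 = 36 = 5·7 + 1), so t ≡ 6·2 = 12 ≡ 5 (mod 7).
    Then x = 12 + 13·5 = 77, valid modulo lcm(13, 7) = 91: x ≡ 77 (mod 91).
  Combine with x ≡ 0 (mod 3): since gcd(91, 3) = 1, we get a unique residue mod 273.
    Write x = 77 + 91·t and substitute into x ≡ 0 (mod 3): 91·t ≡ 0 − 77 = -77 (mod 3).
    Reduce coefficients mod 3: 1·t ≡ 1 (mod 3).
    So t ≡ 1 (mod 3).
    Then x = 77 + 91·1 = 168, valid modulo lcm(91, 3) = 273: x ≡ 168 (mod 273).
Verify: 168 mod 13 = 12 ✓, 168 mod 7 = 0 ✓, 168 mod 3 = 0 ✓.

x ≡ 168 (mod 273).


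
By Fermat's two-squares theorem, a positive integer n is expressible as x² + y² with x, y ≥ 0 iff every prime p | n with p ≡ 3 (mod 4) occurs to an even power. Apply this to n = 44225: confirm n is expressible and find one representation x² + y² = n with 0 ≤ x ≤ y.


Step 1: Factor n = 44225 = 5^2 · 29 · 61.
Step 2: Check the mod-4 condition on each prime factor: 5 ≡ 1 (mod 4), exponent 2; 29 ≡ 1 (mod 4), exponent 1; 61 ≡ 1 (mod 4), exponent 1.
All primes ≡ 3 (mod 4) appear to even exponent (or don't appear), so by the two-squares theorem n IS expressible as a sum of two squares.
Step 3: Build a representation. Group n = k² · m with k = 5 and m = 29 · 61 = 1769 (a product of primes ≡ 1 (mod 4)); a representation of m scales to one of n via (k·x)² + (k·y)² = k²(x² + y²). Each prime p ≡ 1 (mod 4) is itself a sum of two squares; find a² by testing p − a² for a perfect square:
  29: 29 − 1² = 28, 29 − 2² = 25 = 5² ⇒ 29 = 2² + 5².
  61: 61 − 1² = 60, 61 − 2² = 57, 61 − 3² = 52, 61 − 4² = 45, 61 − 5² = 36 = 6² ⇒ 61 = 5² + 6².
  Combine using the Brahmagupta–Fibonacci identity (a² + b²)(c² + d²) = (ac − bd)² + (ad + bc)² = (ac + bd)² + (ad − bc)²:
  29 · 61 = 1769: from (2² + 5²)(5² + 6²), take (2·5 − 5·6, 2·6 + 5·5) = (10 − 30, 12 + 25) = (-20, 37); dropping signs (only squares matter) gives (20, 37); check 20² + 37² = 400 + 1369 = 1769 ✓.
  Scale by k = 5: (5·20, 5·37) = (100, 185).
Step 4: Order so x ≤ y and verify: 100² + 185² = 10000 + 34225 = 44225 = n. ✓

n = 44225 = 100² + 185² (one valid representation with x ≤ y).


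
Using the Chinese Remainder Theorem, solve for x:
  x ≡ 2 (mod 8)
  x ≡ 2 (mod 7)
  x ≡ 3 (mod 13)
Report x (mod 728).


Moduli 8, 7, 13 are pairwise coprime; by CRT there is a unique solution modulo M = 8 · 7 · 13 = 728.
Solve pairwise, accumulating the modulus:
  Start with x ≡ 2 (mod 8).
  Combine with x ≡ 2 (mod 7): since gcd(8, 7) = 1, we get a unique residue mod 56.
    Write x = 2 + 8·t and substitute into x ≡ 2 (mod 7): 8·t ≡ 2 − 2 = 0 (mod 7).
    Reduce coefficients mod 7: 1·t ≡ 0 (mod 7).
    So t ≡ 0 (mod 7).
    Then x = 2 + 8·0 = 2, valid modulo lcm(8, 7) = 56: x ≡ 2 (mod 56).
  Combine with x ≡ 3 (mod 13): since gcd(56, 13) = 1, we get a unique residue mod 728.
    Write x = 2 + 56·t and substitute into x ≡ 3 (mod 13): 56·t ≡ 3 − 2 = 1 (mod 13).
    Reduce coefficients mod 13: 4·t ≡ 1 (mod 13).
    The inverse of 4 mod 13 is 10 (since 4·10 = 40 = 3·13 + 1), so t ≡ 10·1 = 10 ≡ 10 (mod 13).
    Then x = 2 + 56·10 = 562, valid modulo lcm(56, 13) = 728: x ≡ 562 (mod 728).
Verify: 562 mod 8 = 2 ✓, 562 mod 7 = 2 ✓, 562 mod 13 = 3 ✓.

x ≡ 562 (mod 728).


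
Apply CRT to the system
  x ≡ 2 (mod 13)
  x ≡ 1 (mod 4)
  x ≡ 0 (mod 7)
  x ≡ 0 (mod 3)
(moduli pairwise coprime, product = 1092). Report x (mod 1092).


Product of moduli M = 13 · 4 · 7 · 3 = 1092.
Merge one congruence at a time:
  Start: x ≡ 2 (mod 13).
  Combine with x ≡ 1 (mod 4); new modulus lcm = 52.
    Write x = 2 + 13·t and substitute into x ≡ 1 (mod 4): 13·t ≡ 1 − 2 = -1 (mod 4).
    Reduce coefficients mod 4: 1·t ≡ 3 (mod 4).
    So t ≡ 3 (mod 4).
    Then x = 2 + 13·3 = 41, valid modulo lcm(13, 4) = 52: x ≡ 41 (mod 52).
  Combine with x ≡ 0 (mod 7); new modulus lcm = 364.
    Write x = 41 + 52·t and substitute into x ≡ 0 (mod 7): 52·t ≡ 0 − 41 = -41 (mod 7).
    Reduce coefficients mod 7: 3·t ≡ 1 (mod 7).
    The inverse of 3 mod 7 is 5 (since 3·5 = 15 = 2·7 + 1), so t ≡ 5·1 = 5 ≡ 5 (mod 7).
    Then x = 41 + 52·5 = 301, valid modulo lcm(52, 7) = 364: x ≡ 301 (mod 364).
  Combine with x ≡ 0 (mod 3); new modulus lcm = 1092.
    Write x = 301 + 364·t and substitute into x ≡ 0 (mod 3): 364·t ≡ 0 − 301 = -301 (mod 3).
    Reduce coefficients mod 3: 1·t ≡ 2 (mod 3).
    So t ≡ 2 (mod 3).
    Then x = 301 + 364·2 = 1029, valid modulo lcm(364, 3) = 1092: x ≡ 1029 (mod 1092).
Verify against each original: 1029 mod 13 = 2, 1029 mod 4 = 1, 1029 mod 7 = 0, 1029 mod 3 = 0.

x ≡ 1029 (mod 1092).


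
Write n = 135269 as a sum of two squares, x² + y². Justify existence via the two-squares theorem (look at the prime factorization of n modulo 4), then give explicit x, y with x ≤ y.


Step 1: Factor n = 135269 = 17 · 73 · 109.
Step 2: Check the mod-4 condition on each prime factor: 17 ≡ 1 (mod 4), exponent 1; 73 ≡ 1 (mod 4), exponent 1; 109 ≡ 1 (mod 4), exponent 1.
All primes ≡ 3 (mod 4) appear to even exponent (or don't appear), so by the two-squares theorem n IS expressible as a sum of two squares.
Step 3: Build a representation. Here n = 17 · 73 · 109 is a product of primes ≡ 1 (mod 4). Each prime p ≡ 1 (mod 4) is itself a sum of two squares; find a² by testing p − a² for a perfect square:
  17: 17 − 1² = 16 = 4² ⇒ 17 = 1² + 4².
  73: 73 − 1² = 72, 73 − 2² = 69, 73 − 3² = 64 = 8² ⇒ 73 = 3² + 8².
  109: 109 − 1² = 108, 109 − 2² = 105, 109 − 3² = 100 = 10² ⇒ 109 = 3² + 10².
  Combine using the Brahmagupta–Fibonacci identity (a² + b²)(c² + d²) = (ac − bd)² + (ad + bc)² = (ac + bd)² + (ad − bc)²:
  17 · 73 = 1241: from (1² + 4²)(3² + 8²), take (1·3 − 4·8, 1·8 + 4·3) = (3 − 32, 8 + 12) = (-29, 20); dropping signs (only squares matter) gives (29, 20); check 29² + 20² = 841 + 400 = 1241 ✓.
  1241 · 109 = 135269: from (29² + 20²)(3² + 10²), take (29·3 − 20·10, 29·10 + 20·3) = (87 − 200, 290 + 60) = (-113, 350); dropping signs (only squares matter) gives (113, 350); check 113² + 350² = 12769 + 122500 = 135269 ✓.
Step 4: Order so x ≤ y and verify: 113² + 350² = 12769 + 122500 = 135269 = n. ✓

n = 135269 = 113² + 350² (one valid representation with x ≤ y).


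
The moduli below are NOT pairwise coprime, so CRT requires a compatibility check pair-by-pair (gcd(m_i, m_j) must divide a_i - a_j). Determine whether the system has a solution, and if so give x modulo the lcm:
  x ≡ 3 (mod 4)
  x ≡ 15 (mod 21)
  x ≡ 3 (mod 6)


Moduli 4, 21, 6 are not pairwise coprime, so CRT works modulo lcm(m_i) when all pairwise compatibility conditions hold.
Pairwise compatibility: gcd(m_i, m_j) must divide a_i - a_j for every pair.
Merge one congruence at a time:
  Start: x ≡ 3 (mod 4).
  Combine with x ≡ 15 (mod 21): gcd(4, 21) = 1; 15 - 3 = 12, which IS divisible by 1, so compatible.
    Write x = 3 + 4·t and substitute into x ≡ 15 (mod 21): 4·t ≡ 15 − 3 = 12 (mod 21).
    The inverse of 4 mod 21 is 16 (since 4·16 = 64 = 3·21 + 1), so t ≡ 16·12 = 192 ≡ 3 (mod 21).
    Then x = 3 + 4·3 = 15, valid modulo lcm(4, 21) = 84: x ≡ 15 (mod 84).
  Combine with x ≡ 3 (mod 6): gcd(84, 6) = 6; 3 - 15 = -12, which IS divisible by 6, so compatible.
    Write x = 15 + 84·t and substitute into x ≡ 3 (mod 6): 84·t ≡ 3 − 15 = -12 (mod 6).
    Divide the congruence (and modulus) by g = 6: 14·t ≡ -2 (mod 1).
    Modulo 1 every t works; take t = 0.
    Then x = 15 + 84·0 = 15, valid modulo lcm(84, 6) = 84: x ≡ 15 (mod 84).
Verify: 15 mod 4 = 3, 15 mod 21 = 15, 15 mod 6 = 3.

x ≡ 15 (mod 84).


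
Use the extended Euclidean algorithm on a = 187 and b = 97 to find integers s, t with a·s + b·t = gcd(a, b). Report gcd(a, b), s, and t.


Euclidean algorithm on (187, 97) — divide until remainder is 0:
  187 = 1 · 97 + 90
  97 = 1 · 90 + 7
  90 = 12 · 7 + 6
  7 = 1 · 6 + 1
  6 = 6 · 1 + 0
gcd(187, 97) = 1.
Track Bezout coefficients alongside the remainders: start with r₀ = 187 = a·1 + b·0 (s = 1, t = 0) and r₁ = 97 = a·0 + b·1 (s = 0, t = 1); each new remainder r_{k+1} = r_{k-1} − q_k·r_k inherits s_{k+1} = s_{k-1} − q_k·s_k, t_{k+1} = t_{k-1} − q_k·t_k, so r_k = a·s_k + b·t_k at every step:
  q = 1: r = 90, s = 1 − 1·0 = 1, t = 0 − 1·1 = -1  (check: 187·1 + 97·(-1) = 90)
  q = 1: r = 7, s = 0 − 1·1 = -1, t = 1 − 1·(-1) = 2  (check: 187·(-1) + 97·2 = 7)
  q = 12: r = 6, s = 1 − 12·(-1) = 13, t = -1 − 12·2 = -25  (check: 187·13 + 97·(-25) = 6)
  q = 1: r = 1, s = -1 − 1·13 = -14, t = 2 − 1·(-25) = 27  (check: 187·(-14) + 97·27 = 1)
The row with r = 1 (the gcd) gives the Bezout coefficients s = -14, t = 27.
Result: 187 · (-14) + 97 · (27) = 1.

gcd(187, 97) = 1; s = -14, t = 27 (check: 187·(-14) + 97·27 = 1).


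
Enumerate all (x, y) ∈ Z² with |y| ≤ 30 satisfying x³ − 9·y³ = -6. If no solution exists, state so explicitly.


The equation is x³ - 9y³ = -6. For fixed y, x³ = 9·y³ − 6, so a solution requires the RHS to be a perfect cube.
Strategy: iterate y from -30 to 30, compute RHS = 9·y³ − 6, and check whether it is a (positive or negative) perfect cube.
Check small values of y:
  y = 0: RHS = -6 is not a perfect cube.
  y = 1: RHS = 3 is not a perfect cube.
  y = -1: RHS = -15 is not a perfect cube.
  y = 2: RHS = 66 is not a perfect cube.
  y = -2: RHS = -78 is not a perfect cube.
  y = 3: RHS = 237 is not a perfect cube.
  y = -3: RHS = -249 is not a perfect cube.
Continuing the search up to |y| = 30 finds no solutions either.
No (x, y) in the scanned range satisfies the equation.

No integer solutions with |y| ≤ 30.


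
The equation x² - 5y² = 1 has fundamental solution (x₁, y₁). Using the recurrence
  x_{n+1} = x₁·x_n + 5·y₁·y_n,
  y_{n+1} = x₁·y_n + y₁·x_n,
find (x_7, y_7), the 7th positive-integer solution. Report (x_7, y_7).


Step 1: Find the fundamental solution (x₁, y₁) of x² - 5y² = 1.
  Expand √5 as a continued fraction. a₀ = ⌊√5⌋ = 2; iterate m_{k+1} = d_k·a_k − m_k, d_{k+1} = (5 − m_{k+1}²)/d_k, a_{k+1} = ⌊(a₀ + m_{k+1})/d_{k+1}⌋ (starting m₀ = 0, d₀ = 1), with convergents p_k = a_k·p_{k-1} + p_{k-2}, q_k = a_k·q_{k-1} + q_{k-2} (p₋₁ = 1, q₋₁ = 0):
  k = 0: a₀ = 2; p₀/q₀ = 2/1; p₀² − 5·q₀² = 4 − 5 = -1.
  k = 1: m = 2, d = 1, a = ⌊(2 + 2)/1⌋ = 4; p/q = (4·2 + 1)/(4·1 + 0) = 9/4; p² − 5·q² = 81 − 80 = 1.
  The first convergent with p² − 5·q² = 1 gives the fundamental solution (x₁, y₁) = (9, 4).
Step 2: Apply the recurrence (x_{n+1}, y_{n+1}) = (x₁x_n + 5y₁y_n, x₁y_n + y₁x_n) repeatedly.
  From (x_1, y_1) = (9, 4): x_2 = 9·9 + 5·4·4 = 161; y_2 = 9·4 + 4·9 = 72.
  From (x_2, y_2) = (161, 72): x_3 = 9·161 + 5·4·72 = 2889; y_3 = 9·72 + 4·161 = 1292.
  From (x_3, y_3) = (2889, 1292): x_4 = 9·2889 + 5·4·1292 = 51841; y_4 = 9·1292 + 4·2889 = 23184.
  From (x_4, y_4) = (51841, 23184): x_5 = 9·51841 + 5·4·23184 = 930249; y_5 = 9·23184 + 4·51841 = 416020.
  From (x_5, y_5) = (930249, 416020): x_6 = 9·930249 + 5·4·416020 = 16692641; y_6 = 9·416020 + 4·930249 = 7465176.
  From (x_6, y_6) = (16692641, 7465176): x_7 = 9·16692641 + 5·4·7465176 = 299537289; y_7 = 9·7465176 + 4·16692641 = 133957148.
Step 3: Verify x_7² - 5·y_7² = 89722587501469521 - 89722587501469520 = 1 (should be 1). ✓

(x_1, y_1) = (9, 4); (x_7, y_7) = (299537289, 133957148).


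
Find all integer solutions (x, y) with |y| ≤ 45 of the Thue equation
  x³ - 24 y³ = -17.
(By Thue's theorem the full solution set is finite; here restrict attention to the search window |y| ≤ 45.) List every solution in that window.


The equation is x³ - 24y³ = -17. For fixed y, x³ = 24·y³ − 17, so a solution requires the RHS to be a perfect cube.
Strategy: iterate y from -45 to 45, compute RHS = 24·y³ − 17, and check whether it is a (positive or negative) perfect cube.
Check small values of y:
  y = 0: RHS = -17 is not a perfect cube.
  y = 1: RHS = 7 is not a perfect cube.
  y = -1: RHS = -41 is not a perfect cube.
  y = 2: RHS = 175 is not a perfect cube.
  y = -2: RHS = -209 is not a perfect cube.
  y = 3: RHS = 631 is not a perfect cube.
  y = -3: RHS = -665 is not a perfect cube.
Continuing the search up to |y| = 45 finds no solutions either.
No (x, y) in the scanned range satisfies the equation.

No integer solutions with |y| ≤ 45.


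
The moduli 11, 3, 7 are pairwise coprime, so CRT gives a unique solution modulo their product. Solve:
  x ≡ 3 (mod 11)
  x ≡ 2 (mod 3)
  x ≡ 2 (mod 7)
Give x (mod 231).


Moduli 11, 3, 7 are pairwise coprime; by CRT there is a unique solution modulo M = 11 · 3 · 7 = 231.
Solve pairwise, accumulating the modulus:
  Start with x ≡ 3 (mod 11).
  Combine with x ≡ 2 (mod 3): since gcd(11, 3) = 1, we get a unique residue mod 33.
    Write x = 3 + 11·t and substitute into x ≡ 2 (mod 3): 11·t ≡ 2 − 3 = -1 (mod 3).
    Reduce coefficients mod 3: 2·t ≡ 2 (mod 3).
    The inverse of 2 mod 3 is 2 (since 2·2 = 4 = 1·3 + 1), so t ≡ 2·2 = 4 ≡ 1 (mod 3).
    Then x = 3 + 11·1 = 14, valid modulo lcm(11, 3) = 33: x ≡ 14 (mod 33).
  Combine with x ≡ 2 (mod 7): since gcd(33, 7) = 1, we get a unique residue mod 231.
    Write x = 14 + 33·t and substitute into x ≡ 2 (mod 7): 33·t ≡ 2 − 14 = -12 (mod 7).
    Reduce coefficients mod 7: 5·t ≡ 2 (mod 7).
    The inverse of 5 mod 7 is 3 (since 5·3 = 15 = 2·7 + 1), so t ≡ 3·2 = 6 ≡ 6 (mod 7).
    Then x = 14 + 33·6 = 212, valid modulo lcm(33, 7) = 231: x ≡ 212 (mod 231).
Verify: 212 mod 11 = 3 ✓, 212 mod 3 = 2 ✓, 212 mod 7 = 2 ✓.

x ≡ 212 (mod 231).


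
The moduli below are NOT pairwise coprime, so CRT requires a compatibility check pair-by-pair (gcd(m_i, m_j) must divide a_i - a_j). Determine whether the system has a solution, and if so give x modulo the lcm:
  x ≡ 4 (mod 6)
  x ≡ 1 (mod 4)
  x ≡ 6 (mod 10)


Moduli 6, 4, 10 are not pairwise coprime, so CRT works modulo lcm(m_i) when all pairwise compatibility conditions hold.
Pairwise compatibility: gcd(m_i, m_j) must divide a_i - a_j for every pair.
Merge one congruence at a time:
  Start: x ≡ 4 (mod 6).
  Combine with x ≡ 1 (mod 4): gcd(6, 4) = 2, and 1 - 4 = -3 is NOT divisible by 2.
    ⇒ system is inconsistent (no integer solution).

No solution (the system is inconsistent).


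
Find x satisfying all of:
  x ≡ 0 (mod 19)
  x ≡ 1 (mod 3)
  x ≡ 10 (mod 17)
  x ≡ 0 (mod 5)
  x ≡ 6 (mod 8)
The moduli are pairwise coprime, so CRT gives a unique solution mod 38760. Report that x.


Product of moduli M = 19 · 3 · 17 · 5 · 8 = 38760.
Merge one congruence at a time:
  Start: x ≡ 0 (mod 19).
  Combine with x ≡ 1 (mod 3); new modulus lcm = 57.
    Write x = 0 + 19·t and substitute into x ≡ 1 (mod 3): 19·t ≡ 1 − 0 = 1 (mod 3).
    Reduce coefficients mod 3: 1·t ≡ 1 (mod 3).
    So t ≡ 1 (mod 3).
    Then x = 0 + 19·1 = 19, valid modulo lcm(19, 3) = 57: x ≡ 19 (mod 57).
  Combine with x ≡ 10 (mod 17); new modulus lcm = 969.
    Write x = 19 + 57·t and substitute into x ≡ 10 (mod 17): 57·t ≡ 10 − 19 = -9 (mod 17).
    Reduce coefficients mod 17: 6·t ≡ 8 (mod 17).
    The inverse of 6 mod 17 is 3 (since 6·3 = 18 = 1·17 + 1), so t ≡ 3·8 = 24 ≡ 7 (mod 17).
    Then x = 19 + 57·7 = 418, valid modulo lcm(57, 17) = 969: x ≡ 418 (mod 969).
  Combine with x ≡ 0 (mod 5); new modulus lcm = 4845.
    Write x = 418 + 969·t and substitute into x ≡ 0 (mod 5): 969·t ≡ 0 − 418 = -418 (mod 5).
    Reduce coefficients mod 5: 4·t ≡ 2 (mod 5).
    The inverse of 4 mod 5 is 4 (since 4·4 = 16 = 3·5 + 1), so t ≡ 4·2 = 8 ≡ 3 (mod 5).
    Then x = 418 + 969·3 = 3325, valid modulo lcm(969, 5) = 4845: x ≡ 3325 (mod 4845).
  Combine with x ≡ 6 (mod 8); new modulus lcm = 38760.
    Write x = 3325 + 4845·t and substitute into x ≡ 6 (mod 8): 4845·t ≡ 6 − 3325 = -3319 (mod 8).
    Reduce coefficients mod 8: 5·t ≡ 1 (mod 8).
    The inverse of 5 mod 8 is 5 (since 5·5 = 25 = 3·8 + 1), so t ≡ 5·1 = 5 ≡ 5 (mod 8).
    Then x = 3325 + 4845·5 = 27550, valid modulo lcm(4845, 8) = 38760: x ≡ 27550 (mod 38760).
Verify against each original: 27550 mod 19 = 0, 27550 mod 3 = 1, 27550 mod 17 = 10, 27550 mod 5 = 0, 27550 mod 8 = 6.

x ≡ 27550 (mod 38760).


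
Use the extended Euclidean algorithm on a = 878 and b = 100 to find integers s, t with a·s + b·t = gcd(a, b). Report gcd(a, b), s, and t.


Euclidean algorithm on (878, 100) — divide until remainder is 0:
  878 = 8 · 100 + 78
  100 = 1 · 78 + 22
  78 = 3 · 22 + 12
  22 = 1 · 12 + 10
  12 = 1 · 10 + 2
  10 = 5 · 2 + 0
gcd(878, 100) = 2.
Track Bezout coefficients alongside the remainders: start with r₀ = 878 = a·1 + b·0 (s = 1, t = 0) and r₁ = 100 = a·0 + b·1 (s = 0, t = 1); each new remainder r_{k+1} = r_{k-1} − q_k·r_k inherits s_{k+1} = s_{k-1} − q_k·s_k, t_{k+1} = t_{k-1} − q_k·t_k, so r_k = a·s_k + b·t_k at every step:
  q = 8: r = 78, s = 1 − 8·0 = 1, t = 0 − 8·1 = -8  (check: 878·1 + 100·(-8) = 78)
  q = 1: r = 22, s = 0 − 1·1 = -1, t = 1 − 1·(-8) = 9  (check: 878·(-1) + 100·9 = 22)
  q = 3: r = 12, s = 1 − 3·(-1) = 4, t = -8 − 3·9 = -35  (check: 878·4 + 100·(-35) = 12)
  q = 1: r = 10, s = -1 − 1·4 = -5, t = 9 − 1·(-35) = 44  (check: 878·(-5) + 100·44 = 10)
  q = 1: r = 2, s = 4 − 1·(-5) = 9, t = -35 − 1·44 = -79  (check: 878·9 + 100·(-79) = 2)
The row with r = 2 (the gcd) gives the Bezout coefficients s = 9, t = -79.
Result: 878 · (9) + 100 · (-79) = 2.

gcd(878, 100) = 2; s = 9, t = -79 (check: 878·9 + 100·(-79) = 2).


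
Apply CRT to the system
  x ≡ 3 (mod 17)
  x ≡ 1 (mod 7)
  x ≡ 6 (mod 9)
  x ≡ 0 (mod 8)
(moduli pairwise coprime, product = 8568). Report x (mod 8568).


Product of moduli M = 17 · 7 · 9 · 8 = 8568.
Merge one congruence at a time:
  Start: x ≡ 3 (mod 17).
  Combine with x ≡ 1 (mod 7); new modulus lcm = 119.
    Write x = 3 + 17·t and substitute into x ≡ 1 (mod 7): 17·t ≡ 1 − 3 = -2 (mod 7).
    Reduce coefficients mod 7: 3·t ≡ 5 (mod 7).
    The inverse of 3 mod 7 is 5 (since 3·5 = 15 = 2·7 + 1), so t ≡ 5·5 = 25 ≡ 4 (mod 7).
    Then x = 3 + 17·4 = 71, valid modulo lcm(17, 7) = 119: x ≡ 71 (mod 119).
  Combine with x ≡ 6 (mod 9); new modulus lcm = 1071.
    Write x = 71 + 119·t and substitute into x ≡ 6 (mod 9): 119·t ≡ 6 − 71 = -65 (mod 9).
    Reduce coefficients mod 9: 2·t ≡ 7 (mod 9).
    The inverse of 2 mod 9 is 5 (since 2·5 = 10 = 1·9 + 1), so t ≡ 5·7 = 35 ≡ 8 (mod 9).
    Then x = 71 + 119·8 = 1023, valid modulo lcm(119, 9) = 1071: x ≡ 1023 (mod 1071).
  Combine with x ≡ 0 (mod 8); new modulus lcm = 8568.
    Write x = 1023 + 1071·t and substitute into x ≡ 0 (mod 8): 1071·t ≡ 0 − 1023 = -1023 (mod 8).
    Reduce coefficients mod 8: 7·t ≡ 1 (mod 8).
    The inverse of 7 mod 8 is 7 (since 7·7 = 49 = 6·8 + 1), so t ≡ 7·1 = 7 ≡ 7 (mod 8).
    Then x = 1023 + 1071·7 = 8520, valid modulo lcm(1071, 8) = 8568: x ≡ 8520 (mod 8568).
Verify against each original: 8520 mod 17 = 3, 8520 mod 7 = 1, 8520 mod 9 = 6, 8520 mod 8 = 0.

x ≡ 8520 (mod 8568).


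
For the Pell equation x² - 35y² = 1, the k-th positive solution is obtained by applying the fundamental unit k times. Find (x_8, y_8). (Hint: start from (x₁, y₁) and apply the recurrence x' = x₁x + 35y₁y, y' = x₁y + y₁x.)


Step 1: Find the fundamental solution (x₁, y₁) of x² - 35y² = 1.
  Expand √35 as a continued fraction. a₀ = ⌊√35⌋ = 5; iterate m_{k+1} = d_k·a_k − m_k, d_{k+1} = (35 − m_{k+1}²)/d_k, a_{k+1} = ⌊(a₀ + m_{k+1})/d_{k+1}⌋ (starting m₀ = 0, d₀ = 1), with convergents p_k = a_k·p_{k-1} + p_{k-2}, q_k = a_k·q_{k-1} + q_{k-2} (p₋₁ = 1, q₋₁ = 0):
  k = 0: a₀ = 5; p₀/q₀ = 5/1; p₀² − 35·q₀² = 25 − 35 = -10.
  k = 1: m = 5, d = 10, a = ⌊(5 + 5)/10⌋ = 1; p/q = (1·5 + 1)/(1·1 + 0) = 6/1; p² − 35·q² = 36 − 35 = 1.
  The first convergent with p² − 35·q² = 1 gives the fundamental solution (x₁, y₁) = (6, 1).
Step 2: Apply the recurrence (x_{n+1}, y_{n+1}) = (x₁x_n + 35y₁y_n, x₁y_n + y₁x_n) repeatedly.
  From (x_1, y_1) = (6, 1): x_2 = 6·6 + 35·1·1 = 71; y_2 = 6·1 + 1·6 = 12.
  From (x_2, y_2) = (71, 12): x_3 = 6·71 + 35·1·12 = 846; y_3 = 6·12 + 1·71 = 143.
  From (x_3, y_3) = (846, 143): x_4 = 6·846 + 35·1·143 = 10081; y_4 = 6·143 + 1·846 = 1704.
  From (x_4, y_4) = (10081, 1704): x_5 = 6·10081 + 35·1·1704 = 120126; y_5 = 6·1704 + 1·10081 = 20305.
  From (x_5, y_5) = (120126, 20305): x_6 = 6·120126 + 35·1·20305 = 1431431; y_6 = 6·20305 + 1·120126 = 241956.
  From (x_6, y_6) = (1431431, 241956): x_7 = 6·1431431 + 35·1·241956 = 17057046; y_7 = 6·241956 + 1·1431431 = 2883167.
  From (x_7, y_7) = (17057046, 2883167): x_8 = 6·17057046 + 35·1·2883167 = 203253121; y_8 = 6·2883167 + 1·17057046 = 34356048.
Step 3: Verify x_8² - 35·y_8² = 41311831196240641 - 41311831196240640 = 1 (should be 1). ✓

(x_1, y_1) = (6, 1); (x_8, y_8) = (203253121, 34356048).


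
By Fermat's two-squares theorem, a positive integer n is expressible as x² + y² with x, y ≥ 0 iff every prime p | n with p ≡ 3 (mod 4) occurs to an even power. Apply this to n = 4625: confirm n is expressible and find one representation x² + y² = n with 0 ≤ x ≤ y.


Step 1: Factor n = 4625 = 5^3 · 37.
Step 2: Check the mod-4 condition on each prime factor: 5 ≡ 1 (mod 4), exponent 3; 37 ≡ 1 (mod 4), exponent 1.
All primes ≡ 3 (mod 4) appear to even exponent (or don't appear), so by the two-squares theorem n IS expressible as a sum of two squares.
Step 3: Build a representation. Group n = k² · m with k = 5 and m = 5 · 37 = 185 (a product of primes ≡ 1 (mod 4)); a representation of m scales to one of n via (k·x)² + (k·y)² = k²(x² + y²). Each prime p ≡ 1 (mod 4) is itself a sum of two squares; find a² by testing p − a² for a perfect square:
  5: 5 − 1² = 4 = 2² ⇒ 5 = 1² + 2².
  37: 37 − 1² = 36 = 6² ⇒ 37 = 1² + 6².
  Combine using the Brahmagupta–Fibonacci identity (a² + b²)(c² + d²) = (ac − bd)² + (ad + bc)² = (ac + bd)² + (ad − bc)²:
  5 · 37 = 185: from (1² + 2²)(1² + 6²), take (1·1 − 2·6, 1·6 + 2·1) = (1 − 12, 6 + 2) = (-11, 8); dropping signs (only squares matter) gives (11, 8); check 11² + 8² = 121 + 64 = 185 ✓.
  Scale by k = 5: (5·11, 5·8) = (55, 40).
Step 4: Order so x ≤ y and verify: 40² + 55² = 1600 + 3025 = 4625 = n. ✓

n = 4625 = 40² + 55² (one valid representation with x ≤ y).


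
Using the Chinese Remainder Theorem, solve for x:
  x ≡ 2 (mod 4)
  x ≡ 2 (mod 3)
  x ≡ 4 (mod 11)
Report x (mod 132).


Moduli 4, 3, 11 are pairwise coprime; by CRT there is a unique solution modulo M = 4 · 3 · 11 = 132.
Solve pairwise, accumulating the modulus:
  Start with x ≡ 2 (mod 4).
  Combine with x ≡ 2 (mod 3): since gcd(4, 3) = 1, we get a unique residue mod 12.
    Write x = 2 + 4·t and substitute into x ≡ 2 (mod 3): 4·t ≡ 2 − 2 = 0 (mod 3).
    Reduce coefficients mod 3: 1·t ≡ 0 (mod 3).
    So t ≡ 0 (mod 3).
    Then x = 2 + 4·0 = 2, valid modulo lcm(4, 3) = 12: x ≡ 2 (mod 12).
  Combine with x ≡ 4 (mod 11): since gcd(12, 11) = 1, we get a unique residue mod 132.
    Write x = 2 + 12·t and substitute into x ≡ 4 (mod 11): 12·t ≡ 4 − 2 = 2 (mod 11).
    Reduce coefficients mod 11: 1·t ≡ 2 (mod 11).
    So t ≡ 2 (mod 11).
    Then x = 2 + 12·2 = 26, valid modulo lcm(12, 11) = 132: x ≡ 26 (mod 132).
Verify: 26 mod 4 = 2 ✓, 26 mod 3 = 2 ✓, 26 mod 11 = 4 ✓.

x ≡ 26 (mod 132).


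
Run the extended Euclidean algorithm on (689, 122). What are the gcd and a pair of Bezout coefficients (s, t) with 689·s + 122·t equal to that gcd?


Euclidean algorithm on (689, 122) — divide until remainder is 0:
  689 = 5 · 122 + 79
  122 = 1 · 79 + 43
  79 = 1 · 43 + 36
  43 = 1 · 36 + 7
  36 = 5 · 7 + 1
  7 = 7 · 1 + 0
gcd(689, 122) = 1.
Track Bezout coefficients alongside the remainders: start with r₀ = 689 = a·1 + b·0 (s = 1, t = 0) and r₁ = 122 = a·0 + b·1 (s = 0, t = 1); each new remainder r_{k+1} = r_{k-1} − q_k·r_k inherits s_{k+1} = s_{k-1} − q_k·s_k, t_{k+1} = t_{k-1} − q_k·t_k, so r_k = a·s_k + b·t_k at every step:
  q = 5: r = 79, s = 1 − 5·0 = 1, t = 0 − 5·1 = -5  (check: 689·1 + 122·(-5) = 79)
  q = 1: r = 43, s = 0 − 1·1 = -1, t = 1 − 1·(-5) = 6  (check: 689·(-1) + 122·6 = 43)
  q = 1: r = 36, s = 1 − 1·(-1) = 2, t = -5 − 1·6 = -11  (check: 689·2 + 122·(-11) = 36)
  q = 1: r = 7, s = -1 − 1·2 = -3, t = 6 − 1·(-11) = 17  (check: 689·(-3) + 122·17 = 7)
  q = 5: r = 1, s = 2 − 5·(-3) = 17, t = -11 − 5·17 = -96  (check: 689·17 + 122·(-96) = 1)
The row with r = 1 (the gcd) gives the Bezout coefficients s = 17, t = -96.
Result: 689 · (17) + 122 · (-96) = 1.

gcd(689, 122) = 1; s = 17, t = -96 (check: 689·17 + 122·(-96) = 1).


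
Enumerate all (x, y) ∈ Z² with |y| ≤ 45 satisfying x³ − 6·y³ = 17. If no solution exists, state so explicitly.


The equation is x³ - 6y³ = 17. For fixed y, x³ = 6·y³ + 17, so a solution requires the RHS to be a perfect cube.
Strategy: iterate y from -45 to 45, compute RHS = 6·y³ + 17, and check whether it is a (positive or negative) perfect cube.
Check small values of y:
  y = 0: RHS = 17 is not a perfect cube.
  y = 1: RHS = 23 is not a perfect cube.
  y = -1: RHS = 11 is not a perfect cube.
  y = 2: RHS = 65 is not a perfect cube.
  y = -2: RHS = -31 is not a perfect cube.
  y = 3: RHS = 179 is not a perfect cube.
  y = -3: RHS = -145 is not a perfect cube.
Continuing the search up to |y| = 45 finds no solutions either.
No (x, y) in the scanned range satisfies the equation.

No integer solutions with |y| ≤ 45.


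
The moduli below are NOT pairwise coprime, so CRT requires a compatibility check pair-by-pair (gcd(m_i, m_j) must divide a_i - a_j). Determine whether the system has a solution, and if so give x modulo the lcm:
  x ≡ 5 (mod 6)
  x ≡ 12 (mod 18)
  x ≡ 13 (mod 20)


Moduli 6, 18, 20 are not pairwise coprime, so CRT works modulo lcm(m_i) when all pairwise compatibility conditions hold.
Pairwise compatibility: gcd(m_i, m_j) must divide a_i - a_j for every pair.
Merge one congruence at a time:
  Start: x ≡ 5 (mod 6).
  Combine with x ≡ 12 (mod 18): gcd(6, 18) = 6, and 12 - 5 = 7 is NOT divisible by 6.
    ⇒ system is inconsistent (no integer solution).

No solution (the system is inconsistent).


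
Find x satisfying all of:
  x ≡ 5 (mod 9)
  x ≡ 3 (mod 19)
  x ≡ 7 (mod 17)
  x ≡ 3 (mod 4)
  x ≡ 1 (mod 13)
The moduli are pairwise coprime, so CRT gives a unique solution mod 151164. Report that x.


Product of moduli M = 9 · 19 · 17 · 4 · 13 = 151164.
Merge one congruence at a time:
  Start: x ≡ 5 (mod 9).
  Combine with x ≡ 3 (mod 19); new modulus lcm = 171.
    Write x = 5 + 9·t and substitute into x ≡ 3 (mod 19): 9·t ≡ 3 − 5 = -2 (mod 19).
    Reduce coefficients mod 19: 9·t ≡ 17 (mod 19).
    The inverse of 9 mod 19 is 17 (since 9·17 = 153 = 8·19 + 1), so t ≡ 17·17 = 289 ≡ 4 (mod 19).
    Then x = 5 + 9·4 = 41, valid modulo lcm(9, 19) = 171: x ≡ 41 (mod 171).
  Combine with x ≡ 7 (mod 17); new modulus lcm = 2907.
    Write x = 41 + 171·t and substitute into x ≡ 7 (mod 17): 171·t ≡ 7 − 41 = -34 (mod 17).
    Reduce coefficients mod 17: 1·t ≡ 0 (mod 17).
    So t ≡ 0 (mod 17).
    Then x = 41 + 171·0 = 41, valid modulo lcm(171, 17) = 2907: x ≡ 41 (mod 2907).
  Combine with x ≡ 3 (mod 4); new modulus lcm = 11628.
    Write x = 41 + 2907·t and substitute into x ≡ 3 (mod 4): 2907·t ≡ 3 − 41 = -38 (mod 4).
    Reduce coefficients mod 4: 3·t ≡ 2 (mod 4).
    The inverse of 3 mod 4 is 3 (since 3·3 = 9 = 2·4 + 1), so t ≡ 3·2 = 6 ≡ 2 (mod 4).
    Then x = 41 + 2907·2 = 5855, valid modulo lcm(2907, 4) = 11628: x ≡ 5855 (mod 11628).
  Combine with x ≡ 1 (mod 13); new modulus lcm = 151164.
    Write x = 5855 + 11628·t and substitute into x ≡ 1 (mod 13): 11628·t ≡ 1 − 5855 = -5854 (mod 13).
    Reduce coefficients mod 13: 6·t ≡ 9 (mod 13).
    The inverse of 6 mod 13 is 11 (since 6·11 = 66 = 5·13 + 1), so t ≡ 11·9 = 99 ≡ 8 (mod 13).
    Then x = 5855 + 11628·8 = 98879, valid modulo lcm(11628, 13) = 151164: x ≡ 98879 (mod 151164).
Verify against each original: 98879 mod 9 = 5, 98879 mod 19 = 3, 98879 mod 17 = 7, 98879 mod 4 = 3, 98879 mod 13 = 1.

x ≡ 98879 (mod 151164).


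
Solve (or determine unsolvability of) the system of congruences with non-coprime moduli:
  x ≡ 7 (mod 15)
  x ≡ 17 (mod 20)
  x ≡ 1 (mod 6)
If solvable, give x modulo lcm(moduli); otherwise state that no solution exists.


Moduli 15, 20, 6 are not pairwise coprime, so CRT works modulo lcm(m_i) when all pairwise compatibility conditions hold.
Pairwise compatibility: gcd(m_i, m_j) must divide a_i - a_j for every pair.
Merge one congruence at a time:
  Start: x ≡ 7 (mod 15).
  Combine with x ≡ 17 (mod 20): gcd(15, 20) = 5; 17 - 7 = 10, which IS divisible by 5, so compatible.
    Write x = 7 + 15·t and substitute into x ≡ 17 (mod 20): 15·t ≡ 17 − 7 = 10 (mod 20).
    Divide the congruence (and modulus) by g = 5: 3·t ≡ 2 (mod 4).
    The inverse of 3 mod 4 is 3 (since 3·3 = 9 = 2·4 + 1), so t ≡ 3·2 = 6 ≡ 2 (mod 4).
    Then x = 7 + 15·2 = 37, valid modulo lcm(15, 20) = 60: x ≡ 37 (mod 60).
  Combine with x ≡ 1 (mod 6): gcd(60, 6) = 6; 1 - 37 = -36, which IS divisible by 6, so compatible.
    Write x = 37 + 60·t and substitute into x ≡ 1 (mod 6): 60·t ≡ 1 − 37 = -36 (mod 6).
    Divide the congruence (and modulus) by g = 6: 10·t ≡ -6 (mod 1).
    Modulo 1 every t works; take t = 0.
    Then x = 37 + 60·0 = 37, valid modulo lcm(60, 6) = 60: x ≡ 37 (mod 60).
Verify: 37 mod 15 = 7, 37 mod 20 = 17, 37 mod 6 = 1.

x ≡ 37 (mod 60).


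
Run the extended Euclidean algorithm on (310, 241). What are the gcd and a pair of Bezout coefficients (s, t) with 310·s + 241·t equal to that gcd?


Euclidean algorithm on (310, 241) — divide until remainder is 0:
  310 = 1 · 241 + 69
  241 = 3 · 69 + 34
  69 = 2 · 34 + 1
  34 = 34 · 1 + 0
gcd(310, 241) = 1.
Track Bezout coefficients alongside the remainders: start with r₀ = 310 = a·1 + b·0 (s = 1, t = 0) and r₁ = 241 = a·0 + b·1 (s = 0, t = 1); each new remainder r_{k+1} = r_{k-1} − q_k·r_k inherits s_{k+1} = s_{k-1} − q_k·s_k, t_{k+1} = t_{k-1} − q_k·t_k, so r_k = a·s_k + b·t_k at every step:
  q = 1: r = 69, s = 1 − 1·0 = 1, t = 0 − 1·1 = -1  (check: 310·1 + 241·(-1) = 69)
  q = 3: r = 34, s = 0 − 3·1 = -3, t = 1 − 3·(-1) = 4  (check: 310·(-3) + 241·4 = 34)
  q = 2: r = 1, s = 1 − 2·(-3) = 7, t = -1 − 2·4 = -9  (check: 310·7 + 241·(-9) = 1)
The row with r = 1 (the gcd) gives the Bezout coefficients s = 7, t = -9.
Result: 310 · (7) + 241 · (-9) = 1.

gcd(310, 241) = 1; s = 7, t = -9 (check: 310·7 + 241·(-9) = 1).


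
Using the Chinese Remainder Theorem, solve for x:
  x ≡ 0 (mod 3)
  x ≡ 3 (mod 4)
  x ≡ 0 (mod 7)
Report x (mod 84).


Moduli 3, 4, 7 are pairwise coprime; by CRT there is a unique solution modulo M = 3 · 4 · 7 = 84.
Solve pairwise, accumulating the modulus:
  Start with x ≡ 0 (mod 3).
  Combine with x ≡ 3 (mod 4): since gcd(3, 4) = 1, we get a unique residue mod 12.
    Write x = 0 + 3·t and substitute into x ≡ 3 (mod 4): 3·t ≡ 3 − 0 = 3 (mod 4).
    The inverse of 3 mod 4 is 3 (since 3·3 = 9 = 2·4 + 1), so t ≡ 3·3 = 9 ≡ 1 (mod 4).
    Then x = 0 + 3·1 = 3, valid modulo lcm(3, 4) = 12: x ≡ 3 (mod 12).
  Combine with x ≡ 0 (mod 7): since gcd(12, 7) = 1, we get a unique residue mod 84.
    Write x = 3 + 12·t and substitute into x ≡ 0 (mod 7): 12·t ≡ 0 − 3 = -3 (mod 7).
    Reduce coefficients mod 7: 5·t ≡ 4 (mod 7).
    The inverse of 5 mod 7 is 3 (since 5·3 = 15 = 2·7 + 1), so t ≡ 3·4 = 12 ≡ 5 (mod 7).
    Then x = 3 + 12·5 = 63, valid modulo lcm(12, 7) = 84: x ≡ 63 (mod 84).
Verify: 63 mod 3 = 0 ✓, 63 mod 4 = 3 ✓, 63 mod 7 = 0 ✓.

x ≡ 63 (mod 84).


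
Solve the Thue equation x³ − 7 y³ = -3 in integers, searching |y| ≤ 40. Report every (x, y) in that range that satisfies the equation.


The equation is x³ - 7y³ = -3. For fixed y, x³ = 7·y³ − 3, so a solution requires the RHS to be a perfect cube.
Strategy: iterate y from -40 to 40, compute RHS = 7·y³ − 3, and check whether it is a (positive or negative) perfect cube.
Check small values of y:
  y = 0: RHS = -3 is not a perfect cube.
  y = 1: RHS = 4 is not a perfect cube.
  y = -1: RHS = -10 is not a perfect cube.
  y = 2: RHS = 53 is not a perfect cube.
  y = -2: RHS = -59 is not a perfect cube.
  y = 3: RHS = 186 is not a perfect cube.
  y = -3: RHS = -192 is not a perfect cube.
Continuing the search up to |y| = 40 finds no solutions either.
No (x, y) in the scanned range satisfies the equation.

No integer solutions with |y| ≤ 40.


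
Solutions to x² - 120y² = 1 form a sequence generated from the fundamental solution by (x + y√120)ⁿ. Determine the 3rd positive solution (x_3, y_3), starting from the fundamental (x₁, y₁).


Step 1: Find the fundamental solution (x₁, y₁) of x² - 120y² = 1.
  Expand √120 as a continued fraction. a₀ = ⌊√120⌋ = 10; iterate m_{k+1} = d_k·a_k − m_k, d_{k+1} = (120 − m_{k+1}²)/d_k, a_{k+1} = ⌊(a₀ + m_{k+1})/d_{k+1}⌋ (starting m₀ = 0, d₀ = 1), with convergents p_k = a_k·p_{k-1} + p_{k-2}, q_k = a_k·q_{k-1} + q_{k-2} (p₋₁ = 1, q₋₁ = 0):
  k = 0: a₀ = 10; p₀/q₀ = 10/1; p₀² − 120·q₀² = 100 − 120 = -20.
  k = 1: m = 10, d = 20, a = ⌊(10 + 10)/20⌋ = 1; p/q = (1·10 + 1)/(1·1 + 0) = 11/1; p² − 120·q² = 121 − 120 = 1.
  The first convergent with p² − 120·q² = 1 gives the fundamental solution (x₁, y₁) = (11, 1).
Step 2: Apply the recurrence (x_{n+1}, y_{n+1}) = (x₁x_n + 120y₁y_n, x₁y_n + y₁x_n) repeatedly.
  From (x_1, y_1) = (11, 1): x_2 = 11·11 + 120·1·1 = 241; y_2 = 11·1 + 1·11 = 22.
  From (x_2, y_2) = (241, 22): x_3 = 11·241 + 120·1·22 = 5291; y_3 = 11·22 + 1·241 = 483.
Step 3: Verify x_3² - 120·y_3² = 27994681 - 27994680 = 1 (should be 1). ✓

(x_1, y_1) = (11, 1); (x_3, y_3) = (5291, 483).


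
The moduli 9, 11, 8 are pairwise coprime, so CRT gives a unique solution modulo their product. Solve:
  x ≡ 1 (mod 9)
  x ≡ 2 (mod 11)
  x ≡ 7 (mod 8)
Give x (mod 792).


Moduli 9, 11, 8 are pairwise coprime; by CRT there is a unique solution modulo M = 9 · 11 · 8 = 792.
Solve pairwise, accumulating the modulus:
  Start with x ≡ 1 (mod 9).
  Combine with x ≡ 2 (mod 11): since gcd(9, 11) = 1, we get a unique residue mod 99.
    Write x = 1 + 9·t and substitute into x ≡ 2 (mod 11): 9·t ≡ 2 − 1 = 1 (mod 11).
    The inverse of 9 mod 11 is 5 (since 9·5 = 45 = 4·11 + 1), so t ≡ 5·1 = 5 ≡ 5 (mod 11).
    Then x = 1 + 9·5 = 46, valid modulo lcm(9, 11) = 99: x ≡ 46 (mod 99).
  Combine with x ≡ 7 (mod 8): since gcd(99, 8) = 1, we get a unique residue mod 792.
    Write x = 46 + 99·t and substitute into x ≡ 7 (mod 8): 99·t ≡ 7 − 46 = -39 (mod 8).
    Reduce coefficients mod 8: 3·t ≡ 1 (mod 8).
    The inverse of 3 mod 8 is 3 (since 3·3 = 9 = 1·8 + 1), so t ≡ 3·1 = 3 ≡ 3 (mod 8).
    Then x = 46 + 99·3 = 343, valid modulo lcm(99, 8) = 792: x ≡ 343 (mod 792).
Verify: 343 mod 9 = 1 ✓, 343 mod 11 = 2 ✓, 343 mod 8 = 7 ✓.

x ≡ 343 (mod 792).


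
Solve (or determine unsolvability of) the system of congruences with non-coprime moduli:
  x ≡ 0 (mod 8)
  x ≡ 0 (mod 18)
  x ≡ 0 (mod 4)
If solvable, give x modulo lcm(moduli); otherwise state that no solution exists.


Moduli 8, 18, 4 are not pairwise coprime, so CRT works modulo lcm(m_i) when all pairwise compatibility conditions hold.
Pairwise compatibility: gcd(m_i, m_j) must divide a_i - a_j for every pair.
Merge one congruence at a time:
  Start: x ≡ 0 (mod 8).
  Combine with x ≡ 0 (mod 18): gcd(8, 18) = 2; 0 - 0 = 0, which IS divisible by 2, so compatible.
    Write x = 0 + 8·t and substitute into x ≡ 0 (mod 18): 8·t ≡ 0 − 0 = 0 (mod 18).
    Divide the congruence (and modulus) by g = 2: 4·t ≡ 0 (mod 9).
    The inverse of 4 mod 9 is 7 (since 4·7 = 28 = 3·9 + 1), so t ≡ 7·0 = 0 ≡ 0 (mod 9).
    Then x = 0 + 8·0 = 0, valid modulo lcm(8, 18) = 72: x ≡ 0 (mod 72).
  Combine with x ≡ 0 (mod 4): gcd(72, 4) = 4; 0 - 0 = 0, which IS divisible by 4, so compatible.
    Write x = 0 + 72·t and substitute into x ≡ 0 (mod 4): 72·t ≡ 0 − 0 = 0 (mod 4).
    Divide the congruence (and modulus) by g = 4: 18·t ≡ 0 (mod 1).
    Modulo 1 every t works; take t = 0.
    Then x = 0 + 72·0 = 0, valid modulo lcm(72, 4) = 72: x ≡ 0 (mod 72).
Verify: 0 mod 8 = 0, 0 mod 18 = 0, 0 mod 4 = 0.

x ≡ 0 (mod 72).


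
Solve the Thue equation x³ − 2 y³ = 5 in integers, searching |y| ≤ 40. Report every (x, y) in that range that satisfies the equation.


The equation is x³ - 2y³ = 5. For fixed y, x³ = 2·y³ + 5, so a solution requires the RHS to be a perfect cube.
Strategy: iterate y from -40 to 40, compute RHS = 2·y³ + 5, and check whether it is a (positive or negative) perfect cube.
Check small values of y:
  y = 0: RHS = 5 is not a perfect cube.
  y = 1: RHS = 7 is not a perfect cube.
  y = -1: RHS = 3 is not a perfect cube.
  y = 2: RHS = 21 is not a perfect cube.
  y = -2: RHS = -11 is not a perfect cube.
  y = 3: RHS = 59 is not a perfect cube.
  y = -3: RHS = -49 is not a perfect cube.
Continuing the search up to |y| = 40 finds no solutions either.
No (x, y) in the scanned range satisfies the equation.

No integer solutions with |y| ≤ 40.


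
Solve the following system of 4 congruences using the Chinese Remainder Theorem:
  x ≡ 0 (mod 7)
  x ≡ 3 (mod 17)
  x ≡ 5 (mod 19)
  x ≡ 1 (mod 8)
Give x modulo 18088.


Product of moduli M = 7 · 17 · 19 · 8 = 18088.
Merge one congruence at a time:
  Start: x ≡ 0 (mod 7).
  Combine with x ≡ 3 (mod 17); new modulus lcm = 119.
    Write x = 0 + 7·t and substitute into x ≡ 3 (mod 17): 7·t ≡ 3 − 0 = 3 (mod 17).
    The inverse of 7 mod 17 is 5 (since 7·5 = 35 = 2·17 + 1), so t ≡ 5·3 = 15 ≡ 15 (mod 17).
    Then x = 0 + 7·15 = 105, valid modulo lcm(7, 17) = 119: x ≡ 105 (mod 119).
  Combine with x ≡ 5 (mod 19); new modulus lcm = 2261.
    Write x = 105 + 119·t and substitute into x ≡ 5 (mod 19): 119·t ≡ 5 − 105 = -100 (mod 19).
    Reduce coefficients mod 19: 5·t ≡ 14 (mod 19).
    The inverse of 5 mod 19 is 4 (since 5·4 = 20 = 1·19 + 1), so t ≡ 4·14 = 56 ≡ 18 (mod 19).
    Then x = 105 + 119·18 = 2247, valid modulo lcm(119, 19) = 2261: x ≡ 2247 (mod 2261).
  Combine with x ≡ 1 (mod 8); new modulus lcm = 18088.
    Write x = 2247 + 2261·t and substitute into x ≡ 1 (mod 8): 2261·t ≡ 1 − 2247 = -2246 (mod 8).
    Reduce coefficients mod 8: 5·t ≡ 2 (mod 8).
    The inverse of 5 mod 8 is 5 (since 5·5 = 25 = 3·8 + 1), so t ≡ 5·2 = 10 ≡ 2 (mod 8).
    Then x = 2247 + 2261·2 = 6769, valid modulo lcm(2261, 8) = 18088: x ≡ 6769 (mod 18088).
Verify against each original: 6769 mod 7 = 0, 6769 mod 17 = 3, 6769 mod 19 = 5, 6769 mod 8 = 1.

x ≡ 6769 (mod 18088).
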